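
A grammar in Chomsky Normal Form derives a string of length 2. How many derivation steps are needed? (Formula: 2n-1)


Chomsky Normal Form derivation:
String length n = 2
Each step either:
  - Splits a nonterminal into two (n-1 such steps)
  - Converts a nonterminal to terminal (n such steps)
Total = (n-1) + n = 2n - 1
= 2(2) - 1
= 4 - 1
= 3

3


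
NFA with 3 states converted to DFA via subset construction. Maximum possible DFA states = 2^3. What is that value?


NFA has 3 states
Subset construction: each DFA state = subset of NFA states
Maximum subsets = 2^3
2^3 = 8

8


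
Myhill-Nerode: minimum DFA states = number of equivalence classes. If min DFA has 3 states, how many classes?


Myhill-Nerode theorem:
Number of equivalence classes = number of states in minimal DFA
Minimal DFA states = 3
Therefore equivalence classes = 3

3


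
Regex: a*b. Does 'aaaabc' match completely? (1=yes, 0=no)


Pattern: a*b
String: 'aaaabc'
Pattern requires: zero or more 'a's followed by exactly one 'b'
Found 4 leading 'a's
Remaining: 'bc'
Remaining is not 'b' -> no match
Result: 0

0


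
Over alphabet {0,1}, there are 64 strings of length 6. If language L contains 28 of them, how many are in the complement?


Alphabet: {0,1}
String length: 6
Total strings of length 6 = 2^6 = 64
Strings in L = 28
Complement = total - |L|
= 64 - 28
= 36

36


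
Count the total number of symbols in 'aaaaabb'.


String: 'aaaaabb'
Counting characters:
  'a' appears 5 time(s)
  'b' appears 2 time(s)
Total length = 5 + 2 = 7

7


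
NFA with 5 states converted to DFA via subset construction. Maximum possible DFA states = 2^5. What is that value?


NFA has 5 states
Subset construction: each DFA state = subset of NFA states
Maximum subsets = 2^5
2^5 = 32

32


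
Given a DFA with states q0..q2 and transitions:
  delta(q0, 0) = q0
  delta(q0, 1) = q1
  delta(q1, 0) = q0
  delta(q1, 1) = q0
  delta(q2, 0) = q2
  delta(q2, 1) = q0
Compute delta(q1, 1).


Looking up transition function:
delta(q1, 1) in the table
Row: q1, Column: 1
Result: q0

q0


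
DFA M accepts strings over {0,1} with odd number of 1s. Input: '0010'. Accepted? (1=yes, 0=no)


DFA has 2 states: q_even (start, accept=no) and q_odd
Processing string '0010' character by character:
  Position 0: read '0', 1-count=0 -> q_even (no change)
  Position 1: read '0', 1-count=0 -> q_even (no change)
  Position 2: read '1', 1-count=1 -> q_odd
  Position 3: read '0', 1-count=1 -> q_odd (no change)
Final state: q_odd, total 1s = 1 (odd); the DFA requires an odd count -> accept

1


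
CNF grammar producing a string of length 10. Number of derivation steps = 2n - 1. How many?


Chomsky Normal Form derivation:
String length n = 10
Each step either:
  - Splits a nonterminal into two (n-1 such steps)
  - Converts a nonterminal to terminal (n such steps)
Total = (n-1) + n = 2n - 1
= 2(10) - 1
= 20 - 1
= 19

19


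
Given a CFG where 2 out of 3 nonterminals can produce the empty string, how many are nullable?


Nonterminals: {S, A, B}
A nonterminal is nullable if it can derive epsilon
Counting nullable nonterminals: 2
Total nullable = 2

2


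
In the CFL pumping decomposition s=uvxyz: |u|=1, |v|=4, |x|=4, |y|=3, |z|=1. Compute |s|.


|s| = |u| + |v| + |x| + |y| + |z|
= 1 + 4 + 4 + 3 + 1
= 5 + 4 + 4
= 9 + 4
= 13

13


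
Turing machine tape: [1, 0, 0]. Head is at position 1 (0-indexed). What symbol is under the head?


Tape: [1, 0, 0]
Positions: 0 1 2
Values:    1 0 0
Head at position 1
tape[1] = 0

0


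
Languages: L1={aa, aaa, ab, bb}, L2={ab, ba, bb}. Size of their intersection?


L1 = {aa, aaa, ab, bb}
L2 = {ab, ba, bb}
Checking each string in L1 against L2:
  'aa': in L2? No
  'aaa': in L2? No
  'ab': in L2? Yes
  'bb': in L2? Yes
Intersection = {ab, bb}
|L1 ∩ L2| = 2

2


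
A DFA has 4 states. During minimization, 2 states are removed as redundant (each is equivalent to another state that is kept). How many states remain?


Original DFA: 4 states
Redundant states removed: 2
Minimized states = original - removed
= 4 - 2
= 2

2


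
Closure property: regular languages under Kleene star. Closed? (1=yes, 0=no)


Regular languages are closed under:
- Union (DFA product construction)
- Intersection (DFA product construction)
- Complement (swap accept/reject states)
- Concatenation (NFA construction)
- Kleene star (NFA construction)
Kleene star is in this list
Therefore: closed

1


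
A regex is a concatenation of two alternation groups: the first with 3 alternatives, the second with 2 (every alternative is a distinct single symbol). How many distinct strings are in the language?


First group: 3 alternatives
Second group: 2 alternatives
Concatenation: each choice from group 1 pairs with each from group 2
Total = 3 x 2 = 6

6


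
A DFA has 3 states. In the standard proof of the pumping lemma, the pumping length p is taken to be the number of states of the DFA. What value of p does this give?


Pumping lemma for regular languages (standard proof):
Take p = |Q|, the number of DFA states.
Any string of length >= |Q| passes through |Q|+1 states while reading its first |Q| symbols,
so by pigeonhole some state repeats, giving the loop that can be pumped.
Here |Q| = 3
Therefore the proof uses p = 3

3


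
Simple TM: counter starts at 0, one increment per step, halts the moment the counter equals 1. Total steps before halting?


Counter starts at 0. Counting sequence:
  Step 1: counter = 1
Counter reached 1 -> halt
Total steps = 1

1


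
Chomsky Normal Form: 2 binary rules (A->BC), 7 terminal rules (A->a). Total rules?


CNF allows two rule forms:
  A -> BC (binary): 2 rules
  A -> a (terminal): 7 rules
Total = 2 + 7 = 9

9


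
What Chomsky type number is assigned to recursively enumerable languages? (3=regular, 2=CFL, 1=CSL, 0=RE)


Chomsky hierarchy levels:
  Type 3: Regular (DFA/NFA/regex)
  Type 2: Context-free (PDA)
  Type 1: Context-sensitive
  Type 0: Recursively enumerable (TM)
'recursively enumerable' corresponds to Type 0

0


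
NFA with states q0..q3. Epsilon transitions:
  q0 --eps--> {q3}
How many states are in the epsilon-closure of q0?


Starting from q0
Initialize closure = {q0}
Follow epsilon from q0 -> add q3
Final closure: {q0, q3}
Size = 2

2


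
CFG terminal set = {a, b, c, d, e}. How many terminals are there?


Terminal symbols: a, b, c, d, e
Counting each: a (#1), b (#2), c (#3), d (#4), e (#5)
Total = 5

5


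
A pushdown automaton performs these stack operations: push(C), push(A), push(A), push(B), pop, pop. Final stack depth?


Tracing stack operations:
  push(C) -> stack = [C], depth=1
  push(A) -> stack = [C,A], depth=2
  push(A) -> stack = [C,A,A], depth=3
  push(B) -> stack = [C,A,A,B], depth=4
  pop -> removed B, stack = [C,A,A], depth=3
  pop -> removed A, stack = [C,A], depth=2
Final depth = 2

2


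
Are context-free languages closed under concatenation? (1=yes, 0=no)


CFL closure properties:
  Closed under: union, concatenation, Kleene star
  NOT closed under: intersection, complement
Operation 'concatenation' is in closed list -> Yes (closed)

1


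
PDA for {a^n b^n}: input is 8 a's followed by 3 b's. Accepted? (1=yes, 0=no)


Language requires equal numbers of a's and b's
PDA pushes for each 'a', pops for each 'b'
Number of a's = 8
Number of b's = 3
8 != 3 -> Reject

0


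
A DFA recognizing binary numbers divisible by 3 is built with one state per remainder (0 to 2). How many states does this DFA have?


Divisibility by 3 is tracked via the remainder mod 3: 0, 1, ..., 2
The construction assigns one state to each remainder
Number of remainders = 3

3


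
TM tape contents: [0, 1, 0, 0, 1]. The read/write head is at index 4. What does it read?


Tape: [0, 1, 0, 0, 1]
Positions: 0 1 2 3 4
Values:    0 1 0 0 1
Head at position 4
tape[4] = 1

1


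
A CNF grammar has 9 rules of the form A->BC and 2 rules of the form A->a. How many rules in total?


CNF allows two rule forms:
  A -> BC (binary): 9 rules
  A -> a (terminal): 2 rules
Total = 9 + 2 = 11

11


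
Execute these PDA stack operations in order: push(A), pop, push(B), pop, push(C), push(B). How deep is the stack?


Tracing stack operations:
  push(A) -> stack = [A], depth=1
  pop -> removed A, stack = [], depth=0
  push(B) -> stack = [B], depth=1
  pop -> removed B, stack = [], depth=0
  push(C) -> stack = [C], depth=1
  push(B) -> stack = [C,B], depth=2
Final depth = 2

2


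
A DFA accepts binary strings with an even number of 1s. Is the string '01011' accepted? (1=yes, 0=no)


DFA has 2 states: q_even (start, accept=yes) and q_odd
Processing string '01011' character by character:
  Position 0: read '0', 1-count=0 -> q_even (no change)
  Position 1: read '1', 1-count=1 -> q_odd
  Position 2: read '0', 1-count=1 -> q_odd (no change)
  Position 3: read '1', 1-count=2 -> q_even
  Position 4: read '1', 1-count=3 -> q_odd
Final state: q_odd, total 1s = 3 (odd); the DFA requires an even count -> reject

0


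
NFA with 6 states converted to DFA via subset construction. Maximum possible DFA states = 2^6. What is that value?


NFA has 6 states
Subset construction: each DFA state = subset of NFA states
Maximum subsets = 2^6
2^6 = 64

64


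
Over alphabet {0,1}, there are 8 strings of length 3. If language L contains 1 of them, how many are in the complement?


Alphabet: {0,1}
String length: 3
Total strings of length 3 = 2^3 = 8
Strings in L = 1
Complement = total - |L|
= 8 - 1
= 7

7


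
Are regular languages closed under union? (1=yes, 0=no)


Regular languages are closed under all standard operations:
- Union: Yes (product construction)
- Intersection: Yes (product construction)
- Complement: Yes (swap accept/reject)
- Concatenation: Yes (NFA construction)
Operation: union -> Closed

1


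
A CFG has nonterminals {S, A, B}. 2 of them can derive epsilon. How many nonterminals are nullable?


Nonterminals: {S, A, B}
A nonterminal is nullable if it can derive epsilon
Counting nullable nonterminals: 2
Total nullable = 2

2


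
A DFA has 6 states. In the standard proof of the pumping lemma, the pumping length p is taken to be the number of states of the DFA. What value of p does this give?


Pumping lemma for regular languages (standard proof):
Take p = |Q|, the number of DFA states.
Any string of length >= |Q| passes through |Q|+1 states while reading its first |Q| symbols,
so by pigeonhole some state repeats, giving the loop that can be pumped.
Here |Q| = 6
Therefore the proof uses p = 6

6


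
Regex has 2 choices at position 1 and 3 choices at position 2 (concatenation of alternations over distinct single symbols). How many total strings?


First group: 2 alternatives
Second group: 3 alternatives
Concatenation: each choice from group 1 pairs with each from group 2
Total = 2 x 3 = 6

6


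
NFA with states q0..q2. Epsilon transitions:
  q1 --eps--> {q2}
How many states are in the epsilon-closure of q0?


Starting from q0
Initialize closure = {q0}
q0 has no outgoing epsilon transitions -> nothing to add
Final closure: {q0}
Size = 1

1


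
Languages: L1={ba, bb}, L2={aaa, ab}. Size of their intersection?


L1 = {ba, bb}
L2 = {aaa, ab}
Checking each string in L1 against L2:
  'ba': in L2? No
  'bb': in L2? No
Intersection = {}
|L1 ∩ L2| = 0

0


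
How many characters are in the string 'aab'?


String: 'aab'
Counting characters:
  'a' appears 2 time(s)
  'b' appears 1 time(s)
Total length = 2 + 1 = 3

3


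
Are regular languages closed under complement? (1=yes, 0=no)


Regular languages are closed under:
- Union (DFA product construction)
- Intersection (DFA product construction)
- Complement (swap accept/reject states)
- Concatenation (NFA construction)
- Kleene star (NFA construction)
complement is in this list
Therefore: closed

1


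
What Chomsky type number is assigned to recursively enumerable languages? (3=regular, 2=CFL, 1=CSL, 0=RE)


Chomsky hierarchy levels:
  Type 3: Regular (DFA/NFA/regex)
  Type 2: Context-free (PDA)
  Type 1: Context-sensitive
  Type 0: Recursively enumerable (TM)
'recursively enumerable' corresponds to Type 0

0


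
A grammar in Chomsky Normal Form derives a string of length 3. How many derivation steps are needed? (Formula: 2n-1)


Chomsky Normal Form derivation:
String length n = 3
Each step either:
  - Splits a nonterminal into two (n-1 such steps)
  - Converts a nonterminal to terminal (n such steps)
Total = (n-1) + n = 2n - 1
= 2(3) - 1
= 6 - 1
= 5

5


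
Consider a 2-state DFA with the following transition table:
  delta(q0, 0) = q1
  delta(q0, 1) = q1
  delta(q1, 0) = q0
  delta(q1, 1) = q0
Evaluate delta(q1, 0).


Looking up transition function:
delta(q1, 0) in the table
Row: q1, Column: 0
Result: q0

q0


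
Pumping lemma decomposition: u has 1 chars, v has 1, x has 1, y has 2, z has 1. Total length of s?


|s| = |u| + |v| + |x| + |y| + |z|
= 1 + 1 + 1 + 2 + 1
= 2 + 1 + 3
= 3 + 3
= 6

6


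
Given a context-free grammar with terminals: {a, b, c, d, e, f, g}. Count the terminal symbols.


Terminal symbols: a, b, c, d, e, f, g
Counting each: a (#1), b (#2), c (#3), d (#4), e (#5), f (#6), g (#7)
Total = 7

7


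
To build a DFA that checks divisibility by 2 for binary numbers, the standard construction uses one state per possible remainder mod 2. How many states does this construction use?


Divisibility by 2 is tracked via the remainder mod 2: 0, 1, ..., 1
The construction assigns one state to each remainder
Number of remainders = 2

2


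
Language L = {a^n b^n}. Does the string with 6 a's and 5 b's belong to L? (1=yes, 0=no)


Language requires equal numbers of a's and b's
PDA pushes for each 'a', pops for each 'b'
Number of a's = 6
Number of b's = 5
6 != 5 -> Reject

0


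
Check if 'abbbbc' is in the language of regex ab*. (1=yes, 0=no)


Pattern: ab*
String: 'abbbbc'
Pattern requires: exactly one 'a' followed by zero or more 'b's
First char is 'a' -> OK
Rest 'bbbbc': all b's? No
Result: 0

0


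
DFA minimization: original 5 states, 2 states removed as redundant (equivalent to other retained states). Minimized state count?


Original DFA: 5 states
Redundant states removed: 2
Minimized states = original - removed
= 5 - 2
= 3

3


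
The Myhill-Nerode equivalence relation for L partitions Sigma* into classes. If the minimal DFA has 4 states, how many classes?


Myhill-Nerode theorem:
Number of equivalence classes = number of states in minimal DFA
Minimal DFA states = 4
Therefore equivalence classes = 4

4


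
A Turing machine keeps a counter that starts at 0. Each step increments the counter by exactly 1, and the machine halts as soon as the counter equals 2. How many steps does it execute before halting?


Counter starts at 0. Counting sequence:
  Step 1: counter = 1
  Step 2: counter = 2
Counter reached 2 -> halt
Total steps = 2

2


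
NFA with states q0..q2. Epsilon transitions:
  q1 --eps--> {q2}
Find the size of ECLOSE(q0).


Starting from q0
Initialize closure = {q0}
q0 has no outgoing epsilon transitions -> nothing to add
Final closure: {q0}
Size = 1

1


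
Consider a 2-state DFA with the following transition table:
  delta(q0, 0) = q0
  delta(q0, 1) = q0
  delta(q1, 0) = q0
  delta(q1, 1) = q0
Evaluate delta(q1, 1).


Looking up transition function:
delta(q1, 1) in the table
Row: q1, Column: 1
Result: q0

q0


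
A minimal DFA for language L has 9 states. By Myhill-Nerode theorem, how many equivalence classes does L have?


Myhill-Nerode theorem:
Number of equivalence classes = number of states in minimal DFA
Minimal DFA states = 9
Therefore equivalence classes = 9

9


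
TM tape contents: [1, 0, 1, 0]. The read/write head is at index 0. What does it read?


Tape: [1, 0, 1, 0]
Positions: 0 1 2 3
Values:    1 0 1 0
Head at position 0
tape[0] = 1

1


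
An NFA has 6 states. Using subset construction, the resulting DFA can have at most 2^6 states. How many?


NFA has 6 states
Subset construction: each DFA state = subset of NFA states
Maximum subsets = 2^6
2^6 = 64

64


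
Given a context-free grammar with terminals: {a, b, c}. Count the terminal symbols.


Terminal symbols: a, b, c
Counting each: a (#1), b (#2), c (#3)
Total = 3

3


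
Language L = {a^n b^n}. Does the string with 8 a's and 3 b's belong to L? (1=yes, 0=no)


Language requires equal numbers of a's and b's
PDA pushes for each 'a', pops for each 'b'
Number of a's = 8
Number of b's = 3
8 != 3 -> Reject

0


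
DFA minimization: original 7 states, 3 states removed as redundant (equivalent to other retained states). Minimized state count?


Original DFA: 7 states
Redundant states removed: 3
Minimized states = original - removed
= 7 - 3
= 4

4


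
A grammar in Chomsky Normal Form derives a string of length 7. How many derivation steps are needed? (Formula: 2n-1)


Chomsky Normal Form derivation:
String length n = 7
Each step either:
  - Splits a nonterminal into two (n-1 such steps)
  - Converts a nonterminal to terminal (n such steps)
Total = (n-1) + n = 2n - 1
= 2(7) - 1
= 14 - 1
= 13

13


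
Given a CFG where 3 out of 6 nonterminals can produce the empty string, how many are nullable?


Nonterminals: {S, A, B, C, D, E}
A nonterminal is nullable if it can derive epsilon
Counting nullable nonterminals: 3
Total nullable = 3

3


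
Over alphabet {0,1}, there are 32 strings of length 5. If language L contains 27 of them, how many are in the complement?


Alphabet: {0,1}
String length: 5
Total strings of length 5 = 2^5 = 32
Strings in L = 27
Complement = total - |L|
= 32 - 27
= 5

5


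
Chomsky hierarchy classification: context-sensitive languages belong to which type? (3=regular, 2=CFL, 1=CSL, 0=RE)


Chomsky hierarchy levels:
  Type 3: Regular (DFA/NFA/regex)
  Type 2: Context-free (PDA)
  Type 1: Context-sensitive
  Type 0: Recursively enumerable (TM)
'context-sensitive' corresponds to Type 1

1


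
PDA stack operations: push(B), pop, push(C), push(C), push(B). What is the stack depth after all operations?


Tracing stack operations:
  push(B) -> stack = [B], depth=1
  pop -> removed B, stack = [], depth=0
  push(C) -> stack = [C], depth=1
  push(C) -> stack = [C,C], depth=2
  push(B) -> stack = [C,C,B], depth=3
Final depth = 3

3


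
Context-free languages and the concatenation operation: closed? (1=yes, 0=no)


CFL closure properties:
  Closed under: union, concatenation, Kleene star
  NOT closed under: intersection, complement
Operation 'concatenation' is in closed list -> Yes (closed)

1


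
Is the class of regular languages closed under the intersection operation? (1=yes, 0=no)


Regular languages are closed under:
- Union (DFA product construction)
- Intersection (DFA product construction)
- Complement (swap accept/reject states)
- Concatenation (NFA construction)
- Kleene star (NFA construction)
intersection is in this list
Therefore: closed

1


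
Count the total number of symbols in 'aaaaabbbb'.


String: 'aaaaabbbb'
Counting characters:
  'a' appears 5 time(s)
  'b' appears 4 time(s)
Total length = 5 + 4 = 9

9


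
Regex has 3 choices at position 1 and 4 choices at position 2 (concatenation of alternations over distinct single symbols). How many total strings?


First group: 3 alternatives
Second group: 4 alternatives
Concatenation: each choice from group 1 pairs with each from group 2
Total = 3 x 4 = 12

12


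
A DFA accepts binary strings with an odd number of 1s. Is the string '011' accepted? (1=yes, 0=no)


DFA has 2 states: q_even (start, accept=no) and q_odd
Processing string '011' character by character:
  Position 0: read '0', 1-count=0 -> q_even (no change)
  Position 1: read '1', 1-count=1 -> q_odd
  Position 2: read '1', 1-count=2 -> q_even
Final state: q_even, total 1s = 2 (even); the DFA requires an odd count -> reject

0


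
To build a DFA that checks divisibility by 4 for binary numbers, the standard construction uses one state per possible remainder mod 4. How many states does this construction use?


Divisibility by 4 is tracked via the remainder mod 4: 0, 1, ..., 3
The construction assigns one state to each remainder
Number of remainders = 4

4


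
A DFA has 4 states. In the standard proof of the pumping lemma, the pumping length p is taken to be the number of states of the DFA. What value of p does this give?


Pumping lemma for regular languages (standard proof):
Take p = |Q|, the number of DFA states.
Any string of length >= |Q| passes through |Q|+1 states while reading its first |Q| symbols,
so by pigeonhole some state repeats, giving the loop that can be pumped.
Here |Q| = 4
Therefore the proof uses p = 4

4


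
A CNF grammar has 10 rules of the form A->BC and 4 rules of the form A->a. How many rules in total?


CNF allows two rule forms:
  A -> BC (binary): 10 rules
  A -> a (terminal): 4 rules
Total = 10 + 4 = 14

14


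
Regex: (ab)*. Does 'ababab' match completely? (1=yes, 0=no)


Pattern: (ab)*
String: 'ababab'
Pattern requires: zero or more repetitions of 'ab'
Pairs: ['ab', 'ab', 'ab']
All pairs are 'ab'? Yes
Result: 1

1


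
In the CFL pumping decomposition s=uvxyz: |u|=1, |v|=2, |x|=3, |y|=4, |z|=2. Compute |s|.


|s| = |u| + |v| + |x| + |y| + |z|
= 1 + 2 + 3 + 4 + 2
= 3 + 3 + 6
= 6 + 6
= 12

12


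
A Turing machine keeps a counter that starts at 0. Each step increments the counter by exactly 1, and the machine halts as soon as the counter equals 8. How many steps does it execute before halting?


Counter starts at 0. Counting sequence:
  Step 1: counter = 1
  Step 2: counter = 2
  Step 3: counter = 3
  Step 4: counter = 4
  Step 5: counter = 5
  Step 6: counter = 6
  Step 7: counter = 7
  Step 8: counter = 8
Counter reached 8 -> halt
Total steps = 8

8


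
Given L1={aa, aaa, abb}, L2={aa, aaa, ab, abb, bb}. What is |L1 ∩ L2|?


L1 = {aa, aaa, abb}
L2 = {aa, aaa, ab, abb, bb}
Checking each string in L1 against L2:
  'aa': in L2? Yes
  'aaa': in L2? Yes
  'abb': in L2? Yes
Intersection = {aa, aaa, abb}
|L1 ∩ L2| = 3

3


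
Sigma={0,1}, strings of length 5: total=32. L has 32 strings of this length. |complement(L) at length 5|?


Alphabet: {0,1}
String length: 5
Total strings of length 5 = 2^5 = 32
Strings in L = 32
Complement = total - |L|
= 32 - 32
= 0

0


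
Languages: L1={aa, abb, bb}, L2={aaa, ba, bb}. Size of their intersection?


L1 = {aa, abb, bb}
L2 = {aaa, ba, bb}
Checking each string in L1 against L2:
  'aa': in L2? No
  'abb': in L2? No
  'bb': in L2? Yes
Intersection = {bb}
|L1 ∩ L2| = 1

1


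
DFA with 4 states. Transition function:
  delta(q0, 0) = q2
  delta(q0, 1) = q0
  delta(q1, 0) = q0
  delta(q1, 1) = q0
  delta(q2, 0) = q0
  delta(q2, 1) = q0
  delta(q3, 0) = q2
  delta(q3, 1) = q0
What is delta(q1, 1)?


Looking up transition function:
delta(q1, 1) in the table
Row: q1, Column: 1
Result: q0

q0


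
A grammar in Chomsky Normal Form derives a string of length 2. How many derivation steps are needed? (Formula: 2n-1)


Chomsky Normal Form derivation:
String length n = 2
Each step either:
  - Splits a nonterminal into two (n-1 such steps)
  - Converts a nonterminal to terminal (n such steps)
Total = (n-1) + n = 2n - 1
= 2(2) - 1
= 4 - 1
= 3

3


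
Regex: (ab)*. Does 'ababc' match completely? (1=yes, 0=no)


Pattern: (ab)*
String: 'ababc'
Pattern requires: zero or more repetitions of 'ab'
Length 5 is odd -> cannot be (ab)* -> no match
Result: 0

0


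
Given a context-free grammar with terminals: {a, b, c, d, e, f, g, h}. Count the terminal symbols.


Terminal symbols: a, b, c, d, e, f, g, h
Counting each: a (#1), b (#2), c (#3), d (#4), e (#5), f (#6), g (#7), h (#8)
Total = 8

8


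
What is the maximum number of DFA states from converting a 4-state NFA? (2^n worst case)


NFA has 4 states
Subset construction: each DFA state = subset of NFA states
Maximum subsets = 2^4
2^4 = 16

16


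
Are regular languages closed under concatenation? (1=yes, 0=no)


Regular languages are closed under:
- Union (DFA product construction)
- Intersection (DFA product construction)
- Complement (swap accept/reject states)
- Concatenation (NFA construction)
- Kleene star (NFA construction)
concatenation is in this list
Therefore: closed

1


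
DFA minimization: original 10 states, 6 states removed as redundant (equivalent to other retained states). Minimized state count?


Original DFA: 10 states
Redundant states removed: 6
Minimized states = original - removed
= 10 - 6
= 4

4


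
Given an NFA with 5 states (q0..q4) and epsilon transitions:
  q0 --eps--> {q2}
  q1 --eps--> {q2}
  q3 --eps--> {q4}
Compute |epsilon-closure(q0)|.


Starting from q0
Initialize closure = {q0}
Follow epsilon from q0 -> add q2
Final closure: {q0, q2}
Size = 2

2


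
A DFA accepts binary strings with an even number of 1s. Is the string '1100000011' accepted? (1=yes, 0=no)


DFA has 2 states: q_even (start, accept=yes) and q_odd
Processing string '1100000011' character by character:
  Position 0: read '1', 1-count=1 -> q_odd
  Position 1: read '1', 1-count=2 -> q_even
  Position 2: read '0', 1-count=2 -> q_even (no change)
  Position 3: read '0', 1-count=2 -> q_even (no change)
  Position 4: read '0', 1-count=2 -> q_even (no change)
  Position 5: read '0', 1-count=2 -> q_even (no change)
  Position 6: read '0', 1-count=2 -> q_even (no change)
  Position 7: read '0', 1-count=2 -> q_even (no change)
  Position 8: read '1', 1-count=3 -> q_odd
  Position 9: read '1', 1-count=4 -> q_even
Final state: q_even, total 1s = 4 (even); the DFA requires an even count -> accept

1


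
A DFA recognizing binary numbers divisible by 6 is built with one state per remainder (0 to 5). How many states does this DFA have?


Divisibility by 6 is tracked via the remainder mod 6: 0, 1, ..., 5
The construction assigns one state to each remainder
Number of remainders = 6

6


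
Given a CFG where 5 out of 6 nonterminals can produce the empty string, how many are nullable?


Nonterminals: {S, A, B, C, D, E}
A nonterminal is nullable if it can derive epsilon
Counting nullable nonterminals: 5
Total nullable = 5

5


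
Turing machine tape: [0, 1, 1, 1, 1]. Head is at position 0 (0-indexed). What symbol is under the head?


Tape: [0, 1, 1, 1, 1]
Positions: 0 1 2 3 4
Values:    0 1 1 1 1
Head at position 0
tape[0] = 0

0


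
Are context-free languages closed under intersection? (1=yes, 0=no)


CFL closure properties:
  Closed under: union, concatenation, Kleene star
  NOT closed under: intersection, complement
Operation 'intersection' is in not-closed list -> No (not closed)

0


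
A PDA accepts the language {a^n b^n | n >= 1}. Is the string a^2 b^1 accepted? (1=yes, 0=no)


Language requires equal numbers of a's and b's
PDA pushes for each 'a', pops for each 'b'
Number of a's = 2
Number of b's = 1
2 != 1 -> Reject

0


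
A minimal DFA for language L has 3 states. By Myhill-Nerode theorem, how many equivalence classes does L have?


Myhill-Nerode theorem:
Number of equivalence classes = number of states in minimal DFA
Minimal DFA states = 3
Therefore equivalence classes = 3

3


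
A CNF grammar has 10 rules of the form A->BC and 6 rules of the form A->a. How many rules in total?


CNF allows two rule forms:
  A -> BC (binary): 10 rules
  A -> a (terminal): 6 rules
Total = 10 + 6 = 16

16


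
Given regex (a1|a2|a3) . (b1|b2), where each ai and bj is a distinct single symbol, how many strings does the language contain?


First group: 3 alternatives
Second group: 2 alternatives
Concatenation: each choice from group 1 pairs with each from group 2
Total = 3 x 2 = 6

6


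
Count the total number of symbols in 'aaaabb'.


String: 'aaaabb'
Counting characters:
  'a' appears 4 time(s)
  'b' appears 2 time(s)
Total length = 4 + 2 = 6

6


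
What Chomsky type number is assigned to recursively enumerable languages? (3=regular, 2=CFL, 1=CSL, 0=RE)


Chomsky hierarchy levels:
  Type 3: Regular (DFA/NFA/regex)
  Type 2: Context-free (PDA)
  Type 1: Context-sensitive
  Type 0: Recursively enumerable (TM)
'recursively enumerable' corresponds to Type 0

0


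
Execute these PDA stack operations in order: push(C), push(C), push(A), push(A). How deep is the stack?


Tracing stack operations:
  push(C) -> stack = [C], depth=1
  push(C) -> stack = [C,C], depth=2
  push(A) -> stack = [C,C,A], depth=3
  push(A) -> stack = [C,C,A,A], depth=4
Final depth = 4

4


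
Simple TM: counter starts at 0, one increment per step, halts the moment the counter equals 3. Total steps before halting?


Counter starts at 0. Counting sequence:
  Step 1: counter = 1
  Step 2: counter = 2
  Step 3: counter = 3
Counter reached 3 -> halt
Total steps = 3

3


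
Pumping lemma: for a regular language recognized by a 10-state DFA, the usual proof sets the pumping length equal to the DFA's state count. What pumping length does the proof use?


Pumping lemma for regular languages (standard proof):
Take p = |Q|, the number of DFA states.
Any string of length >= |Q| passes through |Q|+1 states while reading its first |Q| symbols,
so by pigeonhole some state repeats, giving the loop that can be pumped.
Here |Q| = 10
Therefore the proof uses p = 10

10


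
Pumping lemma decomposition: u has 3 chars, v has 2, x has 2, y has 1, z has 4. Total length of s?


|s| = |u| + |v| + |x| + |y| + |z|
= 3 + 2 + 2 + 1 + 4
= 5 + 2 + 5
= 7 + 5
= 12

12


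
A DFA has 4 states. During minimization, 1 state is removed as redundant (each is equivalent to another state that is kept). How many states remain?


Original DFA: 4 states
Redundant states removed: 1
Minimized states = original - removed
= 4 - 1
= 3

3


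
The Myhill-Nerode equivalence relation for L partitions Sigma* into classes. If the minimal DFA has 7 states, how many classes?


Myhill-Nerode theorem:
Number of equivalence classes = number of states in minimal DFA
Minimal DFA states = 7
Therefore equivalence classes = 7

7


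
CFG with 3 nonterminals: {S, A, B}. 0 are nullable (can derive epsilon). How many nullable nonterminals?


Nonterminals: {S, A, B}
A nonterminal is nullable if it can derive epsilon
Counting nullable nonterminals: 0
Total nullable = 0

0


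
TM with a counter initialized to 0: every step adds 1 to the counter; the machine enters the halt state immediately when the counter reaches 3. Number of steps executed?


Counter starts at 0. Counting sequence:
  Step 1: counter = 1
  Step 2: counter = 2
  Step 3: counter = 3
Counter reached 3 -> halt
Total steps = 3

3


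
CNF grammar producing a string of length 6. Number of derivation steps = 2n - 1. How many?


Chomsky Normal Form derivation:
String length n = 6
Each step either:
  - Splits a nonterminal into two (n-1 such steps)
  - Converts a nonterminal to terminal (n such steps)
Total = (n-1) + n = 2n - 1
= 2(6) - 1
= 12 - 1
= 11

11


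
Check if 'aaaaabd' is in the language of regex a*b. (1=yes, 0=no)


Pattern: a*b
String: 'aaaaabd'
Pattern requires: zero or more 'a's followed by exactly one 'b'
Found 5 leading 'a's
Remaining: 'bd'
Remaining is not 'b' -> no match
Result: 0

0


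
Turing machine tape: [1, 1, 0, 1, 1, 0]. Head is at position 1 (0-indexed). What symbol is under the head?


Tape: [1, 1, 0, 1, 1, 0]
Positions: 0 1 2 3 4 5
Values:    1 1 0 1 1 0
Head at position 1
tape[1] = 1

1


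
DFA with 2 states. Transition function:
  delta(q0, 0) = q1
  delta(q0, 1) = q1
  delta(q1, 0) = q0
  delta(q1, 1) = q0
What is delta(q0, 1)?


Looking up transition function:
delta(q0, 1) in the table
Row: q0, Column: 1
Result: q1

q1


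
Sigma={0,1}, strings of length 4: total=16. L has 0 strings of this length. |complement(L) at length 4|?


Alphabet: {0,1}
String length: 4
Total strings of length 4 = 2^4 = 16
Strings in L = 0
Complement = total - |L|
= 16 - 0
= 16

16


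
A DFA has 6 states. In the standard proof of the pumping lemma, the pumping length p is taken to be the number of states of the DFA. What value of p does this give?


Pumping lemma for regular languages (standard proof):
Take p = |Q|, the number of DFA states.
Any string of length >= |Q| passes through |Q|+1 states while reading its first |Q| symbols,
so by pigeonhole some state repeats, giving the loop that can be pumped.
Here |Q| = 6
Therefore the proof uses p = 6

6


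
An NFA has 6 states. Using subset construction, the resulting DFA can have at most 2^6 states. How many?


NFA has 6 states
Subset construction: each DFA state = subset of NFA states
Maximum subsets = 2^6
2^6 = 64

64


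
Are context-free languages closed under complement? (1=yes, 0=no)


CFL closure properties:
  Closed under: union, concatenation, Kleene star
  NOT closed under: intersection, complement
Operation 'complement' is in not-closed list -> No (not closed)

0


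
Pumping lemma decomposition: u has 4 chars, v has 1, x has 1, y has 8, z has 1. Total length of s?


|s| = |u| + |v| + |x| + |y| + |z|
= 4 + 1 + 1 + 8 + 1
= 5 + 1 + 9
= 6 + 9
= 15

15


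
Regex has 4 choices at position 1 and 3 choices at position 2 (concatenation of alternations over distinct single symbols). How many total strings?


First group: 4 alternatives
Second group: 3 alternatives
Concatenation: each choice from group 1 pairs with each from group 2
Total = 4 x 3 = 12

12


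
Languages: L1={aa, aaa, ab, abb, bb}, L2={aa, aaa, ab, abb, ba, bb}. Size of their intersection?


L1 = {aa, aaa, ab, abb, bb}
L2 = {aa, aaa, ab, abb, ba, bb}
Checking each string in L1 against L2:
  'aa': in L2? Yes
  'aaa': in L2? Yes
  'ab': in L2? Yes
  'abb': in L2? Yes
  'bb': in L2? Yes
Intersection = {aa, aaa, ab, abb, bb}
|L1 ∩ L2| = 5

5


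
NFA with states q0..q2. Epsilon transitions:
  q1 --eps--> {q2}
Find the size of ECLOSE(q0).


Starting from q0
Initialize closure = {q0}
q0 has no outgoing epsilon transitions -> nothing to add
Final closure: {q0}
Size = 1

1


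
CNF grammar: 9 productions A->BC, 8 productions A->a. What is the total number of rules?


CNF allows two rule forms:
  A -> BC (binary): 9 rules
  A -> a (terminal): 8 rules
Total = 9 + 8 = 17

17


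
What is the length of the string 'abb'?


String: 'abb'
Counting characters:
  'a' appears 1 time(s)
  'b' appears 2 time(s)
Total length = 1 + 2 = 3

3


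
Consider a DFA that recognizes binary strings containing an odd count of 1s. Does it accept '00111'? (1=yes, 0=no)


DFA has 2 states: q_even (start, accept=no) and q_odd
Processing string '00111' character by character:
  Position 0: read '0', 1-count=0 -> q_even (no change)
  Position 1: read '0', 1-count=0 -> q_even (no change)
  Position 2: read '1', 1-count=1 -> q_odd
  Position 3: read '1', 1-count=2 -> q_even
  Position 4: read '1', 1-count=3 -> q_odd
Final state: q_odd, total 1s = 3 (odd); the DFA requires an odd count -> accept

1


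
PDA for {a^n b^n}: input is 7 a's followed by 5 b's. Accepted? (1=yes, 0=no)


Language requires equal numbers of a's and b's
PDA pushes for each 'a', pops for each 'b'
Number of a's = 7
Number of b's = 5
7 != 5 -> Reject

0


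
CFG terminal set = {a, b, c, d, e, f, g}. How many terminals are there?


Terminal symbols: a, b, c, d, e, f, g
Counting each: a (#1), b (#2), c (#3), d (#4), e (#5), f (#6), g (#7)
Total = 7

7


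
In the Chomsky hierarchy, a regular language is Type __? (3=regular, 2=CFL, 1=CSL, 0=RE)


Chomsky hierarchy levels:
  Type 3: Regular (DFA/NFA/regex)
  Type 2: Context-free (PDA)
  Type 1: Context-sensitive
  Type 0: Recursively enumerable (TM)
'regular' corresponds to Type 3

3


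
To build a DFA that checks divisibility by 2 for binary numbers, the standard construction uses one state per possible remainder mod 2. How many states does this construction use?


Divisibility by 2 is tracked via the remainder mod 2: 0, 1, ..., 1
The construction assigns one state to each remainder
Number of remainders = 2

2


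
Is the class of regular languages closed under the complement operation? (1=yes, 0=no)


Regular languages are closed under:
- Union (DFA product construction)
- Intersection (DFA product construction)
- Complement (swap accept/reject states)
- Concatenation (NFA construction)
- Kleene star (NFA construction)
complement is in this list
Therefore: closed

1


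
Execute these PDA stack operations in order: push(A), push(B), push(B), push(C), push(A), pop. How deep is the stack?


Tracing stack operations:
  push(A) -> stack = [A], depth=1
  push(B) -> stack = [A,B], depth=2
  push(B) -> stack = [A,B,B], depth=3
  push(C) -> stack = [A,B,B,C], depth=4
  push(A) -> stack = [A,B,B,C,A], depth=5
  pop -> removed A, stack = [A,B,B,C], depth=4
Final depth = 4

4


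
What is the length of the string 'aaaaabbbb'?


String: 'aaaaabbbb'
Counting characters:
  'a' appears 5 time(s)
  'b' appears 4 time(s)
Total length = 5 + 4 = 9

9


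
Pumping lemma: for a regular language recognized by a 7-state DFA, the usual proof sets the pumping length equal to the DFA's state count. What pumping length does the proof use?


Pumping lemma for regular languages (standard proof):
Take p = |Q|, the number of DFA states.
Any string of length >= |Q| passes through |Q|+1 states while reading its first |Q| symbols,
so by pigeonhole some state repeats, giving the loop that can be pumped.
Here |Q| = 7
Therefore the proof uses p = 7

7


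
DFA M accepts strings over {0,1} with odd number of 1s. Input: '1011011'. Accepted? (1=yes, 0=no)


DFA has 2 states: q_even (start, accept=no) and q_odd
Processing string '1011011' character by character:
  Position 0: read '1', 1-count=1 -> q_odd
  Position 1: read '0', 1-count=1 -> q_odd (no change)
  Position 2: read '1', 1-count=2 -> q_even
  Position 3: read '1', 1-count=3 -> q_odd
  Position 4: read '0', 1-count=3 -> q_odd (no change)
  Position 5: read '1', 1-count=4 -> q_even
  Position 6: read '1', 1-count=5 -> q_odd
Final state: q_odd, total 1s = 5 (odd); the DFA requires an odd count -> accept

1


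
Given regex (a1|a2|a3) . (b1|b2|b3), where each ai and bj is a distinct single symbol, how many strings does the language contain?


First group: 3 alternatives
Second group: 3 alternatives
Concatenation: each choice from group 1 pairs with each from group 2
Total = 3 x 3 = 9

9


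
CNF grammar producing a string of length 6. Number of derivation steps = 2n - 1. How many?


Chomsky Normal Form derivation:
String length n = 6
Each step either:
  - Splits a nonterminal into two (n-1 such steps)
  - Converts a nonterminal to terminal (n such steps)
Total = (n-1) + n = 2n - 1
= 2(6) - 1
= 12 - 1
= 11

11


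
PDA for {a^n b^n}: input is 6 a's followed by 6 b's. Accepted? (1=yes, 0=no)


Language requires equal numbers of a's and b's
PDA pushes for each 'a', pops for each 'b'
Number of a's = 6
Number of b's = 6
6 == 6 -> Accept

1


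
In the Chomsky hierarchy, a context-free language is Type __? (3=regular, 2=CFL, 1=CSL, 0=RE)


Chomsky hierarchy levels:
  Type 3: Regular (DFA/NFA/regex)
  Type 2: Context-free (PDA)
  Type 1: Context-sensitive
  Type 0: Recursively enumerable (TM)
'context-free' corresponds to Type 2

2


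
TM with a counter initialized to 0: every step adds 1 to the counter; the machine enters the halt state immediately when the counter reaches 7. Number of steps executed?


Counter starts at 0. Counting sequence:
  Step 1: counter = 1
  Step 2: counter = 2
  Step 3: counter = 3
  Step 4: counter = 4
  Step 5: counter = 5
  Step 6: counter = 6
  Step 7: counter = 7
Counter reached 7 -> halt
Total steps = 7

7


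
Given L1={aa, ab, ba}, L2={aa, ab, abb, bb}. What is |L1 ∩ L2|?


L1 = {aa, ab, ba}
L2 = {aa, ab, abb, bb}
Checking each string in L1 against L2:
  'aa': in L2? Yes
  'ab': in L2? Yes
  'ba': in L2? No
Intersection = {aa, ab}
|L1 ∩ L2| = 2

2
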